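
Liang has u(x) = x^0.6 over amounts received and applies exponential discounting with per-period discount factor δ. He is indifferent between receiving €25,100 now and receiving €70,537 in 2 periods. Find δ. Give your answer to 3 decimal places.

δ ≈ 0.733

Indifference means u(25100) = δ^2 · u(70537), so δ^2 = u(25100)/u(70537).
With u(x) = x^0.6: δ^2 = 25100^0.6/70537^0.6 = (25100/70537)^0.6 = 0.53797.
Hence δ = (0.53797)^(1/2) = 0.73346.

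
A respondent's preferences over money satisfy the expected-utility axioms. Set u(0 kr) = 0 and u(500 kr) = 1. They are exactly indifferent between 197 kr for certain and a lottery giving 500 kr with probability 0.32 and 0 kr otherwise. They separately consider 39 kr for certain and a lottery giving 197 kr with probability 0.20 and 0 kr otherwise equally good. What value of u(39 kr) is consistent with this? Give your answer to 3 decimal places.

First, u(197 kr) = 0.32·u(500 kr) + 0.68·u(0 kr) = 0.32.
Chaining: u(39 kr) = 0.20·0.32 + 0.80·0.00 = 0.0640.

0.064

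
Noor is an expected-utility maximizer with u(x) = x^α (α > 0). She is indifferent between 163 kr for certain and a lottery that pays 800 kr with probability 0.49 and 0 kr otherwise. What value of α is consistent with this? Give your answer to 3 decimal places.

α ≈ 0.448

EU(lottery) = 0.49·800^α + 0.51·0 = 0.49·800^α.
Setting u(163) equal to that: 163^α = 0.49·800^α ⇒ (163/800)^α = 0.49.
Take logs: α = ln 0.49 / ln(163/800) ≈ 0.44840.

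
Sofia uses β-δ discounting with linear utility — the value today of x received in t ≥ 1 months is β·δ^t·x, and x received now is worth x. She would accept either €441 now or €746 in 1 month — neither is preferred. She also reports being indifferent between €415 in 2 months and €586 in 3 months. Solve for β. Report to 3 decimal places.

β ≈ 0.835

The second indifference involves only future payoffs, so β cancels: β·δ^2·415 = β·δ^3·586, giving δ = 415/586 = 0.70819.
Substituting δ into 441 = β·δ·746: β = 441/(528.311) ≈ 0.835.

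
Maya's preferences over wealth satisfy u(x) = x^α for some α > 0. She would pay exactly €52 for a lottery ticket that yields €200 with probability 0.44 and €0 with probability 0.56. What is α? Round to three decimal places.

α ≈ 0.609

Since u(0) = 0, the lottery's EU is 0.44·200^α.
Indifference: 52^α = 0.44·200^α, so (52/200)^α = 0.44.
Take logs: α = ln 0.44 / ln(52/200) ≈ 0.60945.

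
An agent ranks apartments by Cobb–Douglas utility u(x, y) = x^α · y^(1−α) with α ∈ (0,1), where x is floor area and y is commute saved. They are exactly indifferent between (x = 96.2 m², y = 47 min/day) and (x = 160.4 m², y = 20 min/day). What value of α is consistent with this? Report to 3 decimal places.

The Cobb–Douglas utilities coincide, so 96.2^α·47^(1−α) = 160.4^α·20^(1−α).
Taking logs: α·ln 96.2 + (1−α)·ln 47 = α·ln 160.4 + (1−α)·ln 20, i.e. α·-0.511241 = (1−α)·-0.854415.
With A = -0.511241 and B = -0.854415: α·A = (1−α)·B, so α = B/(A+B) = -0.854415/-1.365656 ≈ 0.626.

α ≈ 0.626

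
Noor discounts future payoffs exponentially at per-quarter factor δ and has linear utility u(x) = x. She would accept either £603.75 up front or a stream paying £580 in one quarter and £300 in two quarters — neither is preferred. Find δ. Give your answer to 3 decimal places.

δ ≈ 0.750

Present value of the stream is 580·δ + 300·δ². Indifference gives 580δ + 300δ² = 603.75.
Rearranged: 300δ² + 580δ − 603.75 = 0.
The positive root is δ = [−580 + √(580² + 4·300·603.75)] / (2·300) = (−580 + 1030.000)/600 ≈ 0.750.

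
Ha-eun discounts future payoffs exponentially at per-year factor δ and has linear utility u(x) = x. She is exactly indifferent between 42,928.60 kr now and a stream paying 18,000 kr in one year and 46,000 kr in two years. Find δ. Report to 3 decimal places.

δ ≈ 0.790

Present value of the stream is 18000·δ + 46000·δ². Indifference gives 18000δ + 46000δ² = 42928.60.
So 46000δ² + 18000δ − 42928.60 = 0.
The positive root is δ = [−18000 + √(18000² + 4·46000·42928.60)] / (2·46000) = (−18000 + 90680.000)/92000 ≈ 0.790.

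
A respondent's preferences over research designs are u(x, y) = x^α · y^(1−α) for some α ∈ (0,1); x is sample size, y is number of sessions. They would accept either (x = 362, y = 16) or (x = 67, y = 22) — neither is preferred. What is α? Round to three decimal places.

α ≈ 0.159

The Cobb–Douglas utilities coincide, so 362^α·16^(1−α) = 67^α·22^(1−α).
Rearrange to (362/67)^α = (22/16)^(1−α) and take logs: α·1.686952 = (1−α)·0.318454.
So α/(1−α) = (0.318454)/(1.686952) = 0.188775, and α = 0.188775/1.188775 ≈ 0.159.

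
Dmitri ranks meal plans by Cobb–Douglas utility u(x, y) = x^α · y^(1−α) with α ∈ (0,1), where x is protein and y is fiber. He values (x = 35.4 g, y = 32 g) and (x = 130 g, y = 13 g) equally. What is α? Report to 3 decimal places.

α ≈ 0.409

Indifference: 35.4^α · 32^(1−α) = 130^α · 13^(1−α).
(35.4/130)^α = (13/32)^(1−α); take logs: α·ln(35.4/130) = (1−α)·ln(13/32), i.e. α·-1.300823 = (1−α)·-0.900787.
With A = -1.300823 and B = -0.900787: α·A = (1−α)·B, so α = B/(A+B) = -0.900787/-2.201610 ≈ 0.409.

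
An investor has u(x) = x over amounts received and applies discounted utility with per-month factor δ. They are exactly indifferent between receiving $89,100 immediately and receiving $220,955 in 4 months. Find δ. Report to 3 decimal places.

Indifference means u(89100) = δ^4 · u(220955), so δ^4 = u(89100)/u(220955).
With u(x) = x: δ^4 = 89100/220955 = 0.40325.
Taking the 4th root: δ = 0.40325^(1/4) ≈ 0.797.

δ ≈ 0.797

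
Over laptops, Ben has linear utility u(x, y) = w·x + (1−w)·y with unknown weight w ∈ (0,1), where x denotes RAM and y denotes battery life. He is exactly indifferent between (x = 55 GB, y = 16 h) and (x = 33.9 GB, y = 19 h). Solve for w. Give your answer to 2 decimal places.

u(55,16) = u(33.9,19) means w·55 + (1−w)·16 = w·33.9 + (1−w)·19.
Collecting terms: w·21.1 = (1−w)·3.
So w/(1−w) = 3/21.1 = 0.1422, giving w = 3/(21.1+3) = 0.12.

w = 0.12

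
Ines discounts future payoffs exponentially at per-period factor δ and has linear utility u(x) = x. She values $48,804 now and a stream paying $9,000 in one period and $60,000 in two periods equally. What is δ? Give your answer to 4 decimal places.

δ ≈ 0.8300

Equating present values: 48804 = 9000δ + 60000δ².
So 60000δ² + 9000δ − 48804 = 0.
The positive root is δ = [−9000 + √(9000² + 4·60000·48804)] / (2·60000) = (−9000 + 108600.000)/120000 ≈ 0.8300.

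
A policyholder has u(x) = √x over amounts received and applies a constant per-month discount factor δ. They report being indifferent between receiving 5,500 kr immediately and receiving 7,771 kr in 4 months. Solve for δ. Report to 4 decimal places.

δ ≈ 0.9577

Indifference means u(5500) = δ^4 · u(7771), so δ^4 = u(5500)/u(7771).
Since u(x) = √x, δ^4 = √(5500/7771) = 0.84128.
Taking the 4th root: δ = 0.84128^(1/4) ≈ 0.9577.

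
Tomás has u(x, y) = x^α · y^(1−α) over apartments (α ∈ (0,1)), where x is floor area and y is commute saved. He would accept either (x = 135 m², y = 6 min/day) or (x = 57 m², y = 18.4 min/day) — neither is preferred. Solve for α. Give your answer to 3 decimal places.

Indifference: 135^α · 6^(1−α) = 57^α · 18.4^(1−α).
Taking logs: α·ln 135 + (1−α)·ln 6 = α·ln 57 + (1−α)·ln 18.4, i.e. α·0.862224 = (1−α)·1.120591.
So α/(1−α) = (1.120591)/(0.862224) = 1.299652, and α = 1.299652/2.299652 ≈ 0.565.

α ≈ 0.565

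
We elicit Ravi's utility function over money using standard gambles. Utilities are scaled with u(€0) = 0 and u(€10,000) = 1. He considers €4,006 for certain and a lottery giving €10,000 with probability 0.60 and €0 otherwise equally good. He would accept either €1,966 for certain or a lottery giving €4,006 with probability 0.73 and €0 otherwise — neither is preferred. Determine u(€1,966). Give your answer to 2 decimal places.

0.44

The first gamble pins u(€4,006): it must equal 0.60·1 + 0.40·0 = 0.60.
The second indifference gives u(€1,966) = 0.73·u(€4,006) + 0.27·u(€0) = 0.73·0.60 + 0.27·0.00 = 0.4380.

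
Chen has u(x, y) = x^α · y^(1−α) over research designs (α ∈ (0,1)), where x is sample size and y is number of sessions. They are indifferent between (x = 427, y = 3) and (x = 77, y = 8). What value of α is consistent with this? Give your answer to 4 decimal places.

The Cobb–Douglas utilities coincide, so 427^α·3^(1−α) = 77^α·8^(1−α).
Taking logs: α·ln 427 + (1−α)·ln 3 = α·ln 77 + (1−α)·ln 8, i.e. α·1.7129786 = (1−α)·0.9808293.
Thus α·(2.6938079) = 0.9808293, so α = 0.9808293/2.6938079 ≈ 0.3641.

α ≈ 0.3641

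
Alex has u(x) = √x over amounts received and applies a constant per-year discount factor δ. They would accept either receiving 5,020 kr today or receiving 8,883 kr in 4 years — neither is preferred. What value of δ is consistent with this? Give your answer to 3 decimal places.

Equating discounted utilities: u(5020) = δ^4·u(8883) ⇒ δ^4 = u(5020)/u(8883).
With u(x) = √x: δ^4 = √5020/√8883 = √(5020/8883) = 0.75175.
So δ = 0.75175^(1/4) ≈ 0.931.

δ ≈ 0.931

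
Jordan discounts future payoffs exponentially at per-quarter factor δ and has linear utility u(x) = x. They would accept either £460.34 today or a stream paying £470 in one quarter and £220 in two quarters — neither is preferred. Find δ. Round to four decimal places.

The stream is worth 470δ + 220δ² today, so 470δ + 220δ² = 460.34.
That is, 220δ² + 470δ − 460.34 = 0, a quadratic in δ.
By the quadratic formula (taking the positive root), δ = (−470 + √625999.20) / 440 ≈ 0.7300.

δ ≈ 0.7300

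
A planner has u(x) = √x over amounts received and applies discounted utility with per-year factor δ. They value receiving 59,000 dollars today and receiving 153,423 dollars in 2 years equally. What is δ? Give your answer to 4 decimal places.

δ ≈ 0.7875

Equating discounted utilities: u(59000) = δ^2·u(153423) ⇒ δ^2 = u(59000)/u(153423).
With u(x) = √x: δ^2 = √59000/√153423 = √(59000/153423) = 0.62013.
Taking the square root: δ = 0.62013^(1/2) ≈ 0.7875.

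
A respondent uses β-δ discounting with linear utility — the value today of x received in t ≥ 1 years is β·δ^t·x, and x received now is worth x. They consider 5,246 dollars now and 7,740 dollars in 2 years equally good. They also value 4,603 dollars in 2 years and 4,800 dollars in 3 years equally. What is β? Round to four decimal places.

From the later pair, β·δ^2·4603 = β·δ^3·4800; dividing through, δ = 4603/4800 = 0.95896.
The first indifference: 5246 = β·δ^2·7740, so β = 5246/(δ^2·7740) = 5246/(0.91960·7740) ≈ 0.7370.

β ≈ 0.7370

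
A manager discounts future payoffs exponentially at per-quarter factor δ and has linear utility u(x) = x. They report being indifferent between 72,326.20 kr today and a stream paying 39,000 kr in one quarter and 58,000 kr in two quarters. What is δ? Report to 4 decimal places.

δ ≈ 0.8300

The stream is worth 39000δ + 58000δ² today, so 39000δ + 58000δ² = 72326.20.
That is, 58000δ² + 39000δ − 72326.20 = 0, a quadratic in δ.
The positive root is δ = [−39000 + √(39000² + 4·58000·72326.20)] / (2·58000) = (−39000 + 135280.000)/116000 ≈ 0.8300.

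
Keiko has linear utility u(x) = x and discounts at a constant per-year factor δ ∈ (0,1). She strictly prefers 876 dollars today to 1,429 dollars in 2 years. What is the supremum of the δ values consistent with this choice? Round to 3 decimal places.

Comparing present values: 876 > δ^2·1429.
So δ^2 < 876/1429 = 0.61302; taking the square root of both positive sides preserves the inequality.
δ < (876/1429)^(1/2) ≈ 0.783.

δ < 0.783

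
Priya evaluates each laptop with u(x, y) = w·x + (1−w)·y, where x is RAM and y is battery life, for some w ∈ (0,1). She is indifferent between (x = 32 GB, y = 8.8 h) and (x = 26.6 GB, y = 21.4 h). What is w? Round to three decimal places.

w = 0.700

u(32,8.8) = u(26.6,21.4) means w·32 + (1−w)·8.8 = w·26.6 + (1−w)·21.4.
Collecting terms: w·5.4 = (1−w)·12.6.
So w/(1−w) = 12.6/5.4 = 2.3333, giving w = 12.6/(5.4+12.6) = 0.700.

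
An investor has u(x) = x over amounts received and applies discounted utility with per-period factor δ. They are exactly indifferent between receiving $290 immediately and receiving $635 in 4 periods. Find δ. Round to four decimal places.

δ ≈ 0.8221

Equating discounted utilities: u(290) = δ^4·u(635) ⇒ δ^4 = u(290)/u(635).
With u(x) = x: δ^4 = 290/635 = 0.45669.
Taking the 4th root: δ = 0.45669^(1/4) ≈ 0.8221.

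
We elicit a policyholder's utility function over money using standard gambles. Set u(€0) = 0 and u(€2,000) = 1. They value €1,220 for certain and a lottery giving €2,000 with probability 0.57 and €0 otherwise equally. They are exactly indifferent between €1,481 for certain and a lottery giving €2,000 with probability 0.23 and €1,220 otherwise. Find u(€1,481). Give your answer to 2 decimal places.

The first gamble pins u(€1,220): it must equal 0.57·1 + 0.43·0 = 0.57.
Chaining: u(€1,481) = 0.23·1.00 + 0.77·0.57 = 0.6689.

0.67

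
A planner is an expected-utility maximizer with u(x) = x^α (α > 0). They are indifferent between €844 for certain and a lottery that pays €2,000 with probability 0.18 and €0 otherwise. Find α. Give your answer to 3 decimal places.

The lottery's expected utility is 0.18·u(2000) + 0.82·u(0) = 0.18·2000^α (since u(0) = 0 for α > 0).
Equating: 844^α = 0.18·2000^α, i.e. 0.4220^α = 0.18.
Taking logs: α·ln(844/2000) = ln(0.18), so α = -1.714798 / -0.862750 ≈ 1.988.

α ≈ 1.988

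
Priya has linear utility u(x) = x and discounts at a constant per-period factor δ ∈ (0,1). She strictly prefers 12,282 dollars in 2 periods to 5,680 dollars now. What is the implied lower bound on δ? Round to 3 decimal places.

δ > 0.680

The preference means 5680 < δ^2·12282.
So δ^2 > 5680/12282 = 0.46247; taking the square root of both positive sides preserves the inequality.
δ > (5680/12282)^(1/2) ≈ 0.680.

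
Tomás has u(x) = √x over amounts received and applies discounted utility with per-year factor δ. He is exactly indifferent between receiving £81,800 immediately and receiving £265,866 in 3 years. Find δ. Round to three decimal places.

δ ≈ 0.822

Equating discounted utilities: u(81800) = δ^3·u(265866) ⇒ δ^3 = u(81800)/u(265866).
Since u(x) = √x, δ^3 = √(81800/265866) = 0.55468.
Taking the cube root: δ = 0.55468^(1/3) ≈ 0.822.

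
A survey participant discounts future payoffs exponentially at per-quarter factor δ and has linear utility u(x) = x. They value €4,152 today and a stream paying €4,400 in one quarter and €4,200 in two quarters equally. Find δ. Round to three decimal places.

Equating present values: 4152 = 4400δ + 4200δ².
Rearranged: 4200δ² + 4400δ − 4152 = 0.
By the quadratic formula (taking the positive root), δ = (−4400 + √89113600.00) / 8400 ≈ 0.600.

δ ≈ 0.600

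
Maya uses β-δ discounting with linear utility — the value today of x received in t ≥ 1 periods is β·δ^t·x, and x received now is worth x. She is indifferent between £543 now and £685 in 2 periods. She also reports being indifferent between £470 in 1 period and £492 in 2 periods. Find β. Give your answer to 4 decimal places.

Both payoffs in the second observation are in the future, so β drops out: δ^1·470 = δ^2·492 ⇒ δ = 470/492 = 0.95528.
Substituting δ into 543 = β·δ^2·685: β = 543/(625.109) ≈ 0.8686.

β ≈ 0.8686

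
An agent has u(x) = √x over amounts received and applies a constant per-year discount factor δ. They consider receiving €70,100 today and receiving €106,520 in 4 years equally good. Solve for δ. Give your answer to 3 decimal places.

Equating discounted utilities: u(70100) = δ^4·u(106520) ⇒ δ^4 = u(70100)/u(106520).
With u(x) = √x: δ^4 = √70100/√106520 = √(70100/106520) = 0.81123.
Hence δ = (0.81123)^(1/4) = 0.94904.

δ ≈ 0.949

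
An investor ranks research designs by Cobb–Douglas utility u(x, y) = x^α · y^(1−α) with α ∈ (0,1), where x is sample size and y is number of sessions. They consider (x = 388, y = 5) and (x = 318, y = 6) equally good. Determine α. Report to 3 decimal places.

α ≈ 0.478

Indifference: 388^α · 5^(1−α) = 318^α · 6^(1−α).
Taking logs: α·ln 388 + (1−α)·ln 5 = α·ln 318 + (1−α)·ln 6, i.e. α·0.198954 = (1−α)·0.182322.
With A = 0.198954 and B = 0.182322: α·A = (1−α)·B, so α = B/(A+B) = 0.182322/0.381276 ≈ 0.478.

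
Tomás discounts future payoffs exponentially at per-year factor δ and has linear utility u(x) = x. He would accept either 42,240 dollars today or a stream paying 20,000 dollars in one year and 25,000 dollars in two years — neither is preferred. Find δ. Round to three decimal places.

Present value of the stream is 20000·δ + 25000·δ². Indifference gives 20000δ + 25000δ² = 42240.
Rearranged: 25000δ² + 20000δ − 42240 = 0.
By the quadratic formula (taking the positive root), δ = (−20000 + √4624000000.00) / 50000 ≈ 0.960.

δ ≈ 0.960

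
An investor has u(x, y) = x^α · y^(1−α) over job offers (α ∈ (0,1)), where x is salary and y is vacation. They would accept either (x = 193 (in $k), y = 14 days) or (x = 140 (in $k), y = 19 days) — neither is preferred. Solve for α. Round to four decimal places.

Set the two utilities equal: 193^α·14^(1−α) = 140^α·19^(1−α).
(193/140)^α = (19/14)^(1−α); take logs: α·ln(193/140) = (1−α)·ln(19/14), i.e. α·0.3210478 = (1−α)·0.3053816.
So α/(1−α) = (0.3053816)/(0.3210478) = 0.9512029, and α = 0.9512029/1.9512029 ≈ 0.4875.

α ≈ 0.4875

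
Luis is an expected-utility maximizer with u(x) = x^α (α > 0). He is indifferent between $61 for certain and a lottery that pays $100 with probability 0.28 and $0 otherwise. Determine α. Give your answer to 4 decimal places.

EU(lottery) = 0.28·100^α + 0.72·0 = 0.28·100^α.
Equating: 61^α = 0.28·100^α, i.e. 0.6100^α = 0.28.
Take logs: α = ln 0.28 / ln(61/100) ≈ 2.575309.

α ≈ 2.5753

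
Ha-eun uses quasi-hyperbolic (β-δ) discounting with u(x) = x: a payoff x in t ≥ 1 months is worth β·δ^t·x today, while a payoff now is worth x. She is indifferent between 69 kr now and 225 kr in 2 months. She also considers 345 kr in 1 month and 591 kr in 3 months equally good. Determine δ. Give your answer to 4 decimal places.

From the later pair, β·δ^1·345 = β·δ^3·591; dividing through, δ^2 = 345/591 = 0.58376, so δ = 0.76404.

δ ≈ 0.7640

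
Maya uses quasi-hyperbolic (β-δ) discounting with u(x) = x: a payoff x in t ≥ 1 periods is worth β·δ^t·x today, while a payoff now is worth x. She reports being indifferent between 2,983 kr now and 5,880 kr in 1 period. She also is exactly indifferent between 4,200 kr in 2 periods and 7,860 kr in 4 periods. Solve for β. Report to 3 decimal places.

Both payoffs in the second observation are in the future, so β drops out: δ^2·4200 = δ^4·7860 ⇒ δ^2 = 4200/7860 = 0.53435, so δ = 0.73099.
The first indifference: 2983 = β·δ·5880, so β = 2983/(δ·5880) = 2983/(0.73099·5880) ≈ 0.694.

β ≈ 0.694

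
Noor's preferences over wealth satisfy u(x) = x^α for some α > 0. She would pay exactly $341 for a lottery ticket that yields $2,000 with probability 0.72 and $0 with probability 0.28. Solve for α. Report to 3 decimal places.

α ≈ 0.186

Since u(0) = 0, the lottery's EU is 0.72·2000^α.
Equating: 341^α = 0.72·2000^α, i.e. 0.1705^α = 0.72.
Take logs: α = ln 0.72 / ln(341/2000) ≈ 0.18570.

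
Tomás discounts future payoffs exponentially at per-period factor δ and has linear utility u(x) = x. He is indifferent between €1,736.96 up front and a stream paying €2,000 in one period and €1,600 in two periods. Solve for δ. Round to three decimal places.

δ ≈ 0.590

The stream is worth 2000δ + 1600δ² today, so 2000δ + 1600δ² = 1736.96.
That is, 1600δ² + 2000δ − 1736.96 = 0, a quadratic in δ.
The positive root is δ = [−2000 + √(2000² + 4·1600·1736.96)] / (2·1600) = (−2000 + 3888.000)/3200 ≈ 0.590.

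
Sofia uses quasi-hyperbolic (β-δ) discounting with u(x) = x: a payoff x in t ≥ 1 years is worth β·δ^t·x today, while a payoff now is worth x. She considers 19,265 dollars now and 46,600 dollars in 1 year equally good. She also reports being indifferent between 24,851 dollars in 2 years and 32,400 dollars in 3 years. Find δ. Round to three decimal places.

The second indifference involves only future payoffs, so β cancels: β·δ^2·24851 = β·δ^3·32400, giving δ = 24851/32400 = 0.76701.

δ ≈ 0.767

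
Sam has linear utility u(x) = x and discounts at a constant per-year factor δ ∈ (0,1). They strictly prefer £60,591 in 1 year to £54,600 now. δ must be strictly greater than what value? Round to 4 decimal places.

Comparing present values: 54600 < δ·60591.
So δ > 54600/60591 = 0.90112.

δ > 0.9011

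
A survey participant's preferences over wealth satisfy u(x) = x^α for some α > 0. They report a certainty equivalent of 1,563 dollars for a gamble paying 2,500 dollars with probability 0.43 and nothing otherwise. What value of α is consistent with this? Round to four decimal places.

α ≈ 1.7969

Since u(0) = 0, the lottery's EU is 0.43·2500^α.
Equating: 1563^α = 0.43·2500^α, i.e. 0.6252^α = 0.43.
α = ln(0.43) / ln(1563/2500) = -0.8439701/-0.4696837 ≈ 1.7969.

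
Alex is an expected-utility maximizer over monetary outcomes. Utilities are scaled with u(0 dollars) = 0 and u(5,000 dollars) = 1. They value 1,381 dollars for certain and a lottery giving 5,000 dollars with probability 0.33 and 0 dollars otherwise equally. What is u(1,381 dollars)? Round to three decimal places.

0.330

By the standard-gamble method, u(1,381 dollars) is just the indifference probability on the best outcome: 0.33.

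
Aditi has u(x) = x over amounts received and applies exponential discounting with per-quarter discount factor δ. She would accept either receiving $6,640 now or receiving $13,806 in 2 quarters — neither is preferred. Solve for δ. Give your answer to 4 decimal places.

Equating discounted utilities: u(6640) = δ^2·u(13806) ⇒ δ^2 = u(6640)/u(13806).
With u(x) = x: δ^2 = 6640/13806 = 0.48095.
So δ = 0.48095^(1/2) ≈ 0.6935.

δ ≈ 0.6935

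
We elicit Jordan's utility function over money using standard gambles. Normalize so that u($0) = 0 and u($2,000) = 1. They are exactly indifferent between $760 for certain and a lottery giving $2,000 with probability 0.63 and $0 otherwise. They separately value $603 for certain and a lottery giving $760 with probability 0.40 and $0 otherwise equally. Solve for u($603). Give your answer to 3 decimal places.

0.252

First, u($760) = 0.63·u($2,000) + 0.37·u($0) = 0.63.
Chaining: u($603) = 0.40·0.63 + 0.60·0.00 = 0.2520.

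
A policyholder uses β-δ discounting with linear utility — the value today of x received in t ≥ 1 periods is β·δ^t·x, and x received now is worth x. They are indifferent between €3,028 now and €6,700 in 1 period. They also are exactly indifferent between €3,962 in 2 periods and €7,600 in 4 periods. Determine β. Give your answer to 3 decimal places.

β ≈ 0.626

Both payoffs in the second observation are in the future, so β drops out: δ^2·3962 = δ^4·7600 ⇒ δ^2 = 3962/7600 = 0.52132, so δ = 0.72202.
Now use the now-vs-future pair: 3028 = β·δ·6700 gives β = 3028/(0.72202·6700) ≈ 0.626.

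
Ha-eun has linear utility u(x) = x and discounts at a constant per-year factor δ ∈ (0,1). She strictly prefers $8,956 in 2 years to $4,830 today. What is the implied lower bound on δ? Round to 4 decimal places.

Under u(x) = x this choice says 4830 < δ^2·8956.
So δ^2 > 4830/8956 = 0.53930; taking the square root of both positive sides preserves the inequality.
δ > 0.53930^(1/2) = 0.7344.

δ > 0.7344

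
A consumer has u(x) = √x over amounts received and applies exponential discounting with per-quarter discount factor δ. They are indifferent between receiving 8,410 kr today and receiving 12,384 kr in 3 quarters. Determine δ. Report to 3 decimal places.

Equating discounted utilities: u(8410) = δ^3·u(12384) ⇒ δ^3 = u(8410)/u(12384).
Since u(x) = √x, δ^3 = √(8410/12384) = 0.82408.
Taking the cube root: δ = 0.82408^(1/3) ≈ 0.938.

δ ≈ 0.938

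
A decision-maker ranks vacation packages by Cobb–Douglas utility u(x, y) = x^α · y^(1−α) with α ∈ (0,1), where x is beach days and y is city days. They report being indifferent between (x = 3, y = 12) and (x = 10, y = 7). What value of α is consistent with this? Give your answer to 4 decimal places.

The Cobb–Douglas utilities coincide, so 3^α·12^(1−α) = 10^α·7^(1−α).
Rearrange to (3/10)^α = (7/12)^(1−α) and take logs: α·-1.2039728 = (1−α)·-0.5389965.
So α/(1−α) = (-0.5389965)/(-1.2039728) = 0.4476816, and α = 0.4476816/1.4476816 ≈ 0.3092.

α ≈ 0.3092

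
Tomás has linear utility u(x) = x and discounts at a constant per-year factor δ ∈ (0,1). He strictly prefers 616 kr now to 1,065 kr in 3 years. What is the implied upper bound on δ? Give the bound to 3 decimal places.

Under u(x) = x this choice says 616 > δ^3·1065.
So δ^3 < 616/1065 = 0.57840; taking the cube root of both positive sides preserves the inequality.
δ < (616/1065)^(1/3) ≈ 0.833.

δ < 0.833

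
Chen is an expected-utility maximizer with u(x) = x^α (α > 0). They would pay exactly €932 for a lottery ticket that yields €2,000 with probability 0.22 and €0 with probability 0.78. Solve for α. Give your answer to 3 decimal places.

EU(lottery) = 0.22·2000^α + 0.78·0 = 0.22·2000^α.
Indifference: 932^α = 0.22·2000^α, so (932/2000)^α = 0.22.
Taking logs: α·ln(932/2000) = ln(0.22), so α = -1.514128 / -0.763570 ≈ 1.983.

α ≈ 1.983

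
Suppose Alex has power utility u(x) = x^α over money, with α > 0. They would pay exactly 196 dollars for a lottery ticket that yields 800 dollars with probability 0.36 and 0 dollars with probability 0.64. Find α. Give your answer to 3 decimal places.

α ≈ 0.726

The lottery's expected utility is 0.36·u(800) + 0.64·u(0) = 0.36·800^α (since u(0) = 0 for α > 0).
Indifference: 196^α = 0.36·800^α, so (196/800)^α = 0.36.
Taking logs: α·ln(196/800) = ln(0.36), so α = -1.021651 / -1.406497 ≈ 0.726.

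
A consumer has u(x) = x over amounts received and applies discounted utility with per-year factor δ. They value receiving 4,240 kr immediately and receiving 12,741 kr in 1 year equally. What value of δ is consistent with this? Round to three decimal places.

The payoff in 1 year is discounted by δ, so u(4240) = δ·u(12741) and δ = u(4240)/u(12741).
With u(x) = x: δ = 4240/12741 = 0.33278.

δ ≈ 0.333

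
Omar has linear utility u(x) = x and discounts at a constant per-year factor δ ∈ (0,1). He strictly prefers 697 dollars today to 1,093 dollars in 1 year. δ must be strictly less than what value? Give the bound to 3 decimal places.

Comparing present values: 697 > δ·1093.
So δ < 697/1093 = 0.63769.

δ < 0.638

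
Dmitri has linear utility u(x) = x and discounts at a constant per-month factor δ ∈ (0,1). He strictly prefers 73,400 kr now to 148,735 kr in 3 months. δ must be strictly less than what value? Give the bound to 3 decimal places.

δ < 0.790

Under u(x) = x this choice says 73400 > δ^3·148735.
So δ^3 < 73400/148735 = 0.49350; taking the cube root of both positive sides preserves the inequality.
δ < 0.49350^(1/3) = 0.790.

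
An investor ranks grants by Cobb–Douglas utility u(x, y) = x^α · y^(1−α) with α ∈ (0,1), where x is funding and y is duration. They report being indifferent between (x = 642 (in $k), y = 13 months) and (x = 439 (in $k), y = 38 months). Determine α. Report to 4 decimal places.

α ≈ 0.7384

Indifference: 642^α · 13^(1−α) = 439^α · 38^(1−α).
Taking logs: α·ln 642 + (1−α)·ln 13 = α·ln 439 + (1−α)·ln 38, i.e. α·0.3800889 = (1−α)·1.0726368.
So α/(1−α) = (1.0726368)/(0.3800889) = 2.8220682, and α = 2.8220682/3.8220682 ≈ 0.7384.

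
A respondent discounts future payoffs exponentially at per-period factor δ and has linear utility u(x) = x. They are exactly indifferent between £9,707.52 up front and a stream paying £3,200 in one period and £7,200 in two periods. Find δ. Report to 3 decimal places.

Present value of the stream is 3200·δ + 7200·δ². Indifference gives 3200δ + 7200δ² = 9707.52.
That is, 7200δ² + 3200δ − 9707.52 = 0, a quadratic in δ.
δ = (−3200 + √(3200² + 4·7200·9707.52)) / (2·7200) = (−3200 + √289816576.00) / 14400 ≈ 0.960.

δ ≈ 0.960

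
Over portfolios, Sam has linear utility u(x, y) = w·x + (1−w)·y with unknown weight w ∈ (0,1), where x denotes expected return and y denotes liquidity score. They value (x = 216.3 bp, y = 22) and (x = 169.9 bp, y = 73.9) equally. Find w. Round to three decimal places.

Indifference: w·216.3 + (1−w)·22 = w·169.9 + (1−w)·73.9.
w·(216.3−169.9) = (1−w)·(73.9−22), i.e. w·46.4 = (1−w)·51.9.
Hence w = 51.9/(46.4+51.9) = 51.9/98.3 = 0.528.

w = 0.528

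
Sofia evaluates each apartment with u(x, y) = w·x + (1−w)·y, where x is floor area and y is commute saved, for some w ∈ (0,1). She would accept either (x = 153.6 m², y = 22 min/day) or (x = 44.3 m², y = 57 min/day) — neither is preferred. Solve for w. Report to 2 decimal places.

w = 0.24

Indifference: w·153.6 + (1−w)·22 = w·44.3 + (1−w)·57.
Collecting terms: w·109.3 = (1−w)·35.
The marginal rate of substitution is 35/109.3, so w = 35/(109.3+35) = 0.24.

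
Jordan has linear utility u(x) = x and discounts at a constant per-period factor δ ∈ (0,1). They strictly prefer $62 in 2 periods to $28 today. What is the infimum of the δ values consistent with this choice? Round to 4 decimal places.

δ > 0.6720

Under u(x) = x this choice says 28 < δ^2·62.
Hence δ^2 > 28/62 = 0.45161, and x ↦ x^(1/2) is increasing on (0,∞).
δ > (28/62)^(1/2) ≈ 0.6720.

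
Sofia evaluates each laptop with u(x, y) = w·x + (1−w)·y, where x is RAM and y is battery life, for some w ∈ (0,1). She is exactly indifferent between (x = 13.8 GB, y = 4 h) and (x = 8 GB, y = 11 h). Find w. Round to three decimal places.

w = 0.547

u(13.8,4) = u(8,11) means w·13.8 + (1−w)·4 = w·8 + (1−w)·11.
Collecting terms: w·5.8 = (1−w)·7.
The marginal rate of substitution is 7/5.8, so w = 7/(5.8+7) = 0.547.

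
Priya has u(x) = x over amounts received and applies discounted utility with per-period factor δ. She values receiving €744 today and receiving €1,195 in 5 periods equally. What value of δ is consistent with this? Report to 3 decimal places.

δ ≈ 0.910

The payoff in 5 periods is discounted by δ^5, so u(744) = δ^5·u(1195) and δ^5 = u(744)/u(1195).
With u(x) = x: δ^5 = 744/1195 = 0.62259.
Hence δ = (0.62259)^(1/5) = 0.90958.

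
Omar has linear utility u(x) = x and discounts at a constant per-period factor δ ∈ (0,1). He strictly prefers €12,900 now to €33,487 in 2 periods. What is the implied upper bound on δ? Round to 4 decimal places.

δ < 0.6207

Under u(x) = x this choice says 12900 > δ^2·33487.
Hence δ^2 < 12900/33487 = 0.38522, and x ↦ x^(1/2) is increasing on (0,∞).
δ < (12900/33487)^(1/2) ≈ 0.6207.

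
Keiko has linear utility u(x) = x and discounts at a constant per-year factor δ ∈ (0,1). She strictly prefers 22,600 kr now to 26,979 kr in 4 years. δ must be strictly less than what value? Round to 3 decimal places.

The preference means 22600 > δ^4·26979.
So δ^4 < 22600/26979 = 0.83769; taking the 4th root of both positive sides preserves the inequality.
δ < (22600/26979)^(1/4) ≈ 0.957.

δ < 0.957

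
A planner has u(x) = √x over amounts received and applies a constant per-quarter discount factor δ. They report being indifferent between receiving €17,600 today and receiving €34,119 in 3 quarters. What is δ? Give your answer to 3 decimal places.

The payoff in 3 quarters is discounted by δ^3, so u(17600) = δ^3·u(34119) and δ^3 = u(17600)/u(34119).
With u(x) = √x: δ^3 = √17600/√34119 = √(17600/34119) = 0.71822.
Taking the cube root: δ = 0.71822^(1/3) ≈ 0.896.

δ ≈ 0.896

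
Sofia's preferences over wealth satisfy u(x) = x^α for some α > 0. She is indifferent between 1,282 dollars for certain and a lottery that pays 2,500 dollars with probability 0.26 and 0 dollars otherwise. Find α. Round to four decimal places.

EU(lottery) = 0.26·2500^α + 0.74·0 = 0.26·2500^α.
Indifference: 1282^α = 0.26·2500^α, so (1282/2500)^α = 0.26.
Take logs: α = ln 0.26 / ln(1282/2500) ≈ 2.016972.

α ≈ 2.0170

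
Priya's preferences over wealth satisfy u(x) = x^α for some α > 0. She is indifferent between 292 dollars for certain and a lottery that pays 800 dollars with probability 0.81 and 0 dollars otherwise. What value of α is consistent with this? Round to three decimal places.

α ≈ 0.209

EU(lottery) = 0.81·800^α + 0.19·0 = 0.81·800^α.
Equating: 292^α = 0.81·800^α, i.e. 0.3650^α = 0.81.
α = ln(0.81) / ln(292/800) = -0.210721/-1.007858 ≈ 0.209.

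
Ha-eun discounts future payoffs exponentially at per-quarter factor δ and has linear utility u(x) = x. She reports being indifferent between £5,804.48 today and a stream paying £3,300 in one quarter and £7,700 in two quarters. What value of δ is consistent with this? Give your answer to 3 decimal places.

The stream is worth 3300δ + 7700δ² today, so 3300δ + 7700δ² = 5804.48.
That is, 7700δ² + 3300δ − 5804.48 = 0, a quadratic in δ.
By the quadratic formula (taking the positive root), δ = (−3300 + √189667984.00) / 15400 ≈ 0.680.

δ ≈ 0.680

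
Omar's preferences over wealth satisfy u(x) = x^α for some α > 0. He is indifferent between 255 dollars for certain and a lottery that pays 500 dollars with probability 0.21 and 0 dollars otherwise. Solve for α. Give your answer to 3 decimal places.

α ≈ 2.318

EU(lottery) = 0.21·500^α + 0.79·0 = 0.21·500^α.
Setting u(255) equal to that: 255^α = 0.21·500^α ⇒ (255/500)^α = 0.21.
Take logs: α = ln 0.21 / ln(255/500) ≈ 2.31776.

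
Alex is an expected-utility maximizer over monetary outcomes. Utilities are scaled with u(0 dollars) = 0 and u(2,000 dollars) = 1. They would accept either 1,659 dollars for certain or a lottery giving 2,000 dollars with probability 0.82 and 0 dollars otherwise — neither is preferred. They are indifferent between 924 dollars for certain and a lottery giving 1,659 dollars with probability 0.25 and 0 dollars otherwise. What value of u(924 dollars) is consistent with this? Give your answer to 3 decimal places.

0.205

From the first indifference, u(1,659 dollars) = 0.82·u(2,000 dollars) + 0.18·u(0 dollars) = 0.82·1 + 0.18·0 = 0.82.
Then u(924 dollars) = 0.25·u(1,659 dollars) + 0.75·u(0 dollars) = 0.25·0.82 + 0.75·0.00 = 0.2050.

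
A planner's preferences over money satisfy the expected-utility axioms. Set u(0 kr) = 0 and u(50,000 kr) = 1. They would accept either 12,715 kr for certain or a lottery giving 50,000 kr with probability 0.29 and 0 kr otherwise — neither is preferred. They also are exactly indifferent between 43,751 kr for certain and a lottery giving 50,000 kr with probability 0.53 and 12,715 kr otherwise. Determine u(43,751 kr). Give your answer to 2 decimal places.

0.67

The first gamble pins u(12,715 kr): it must equal 0.29·1 + 0.71·0 = 0.29.
Chaining: u(43,751 kr) = 0.53·1.00 + 0.47·0.29 = 0.6663.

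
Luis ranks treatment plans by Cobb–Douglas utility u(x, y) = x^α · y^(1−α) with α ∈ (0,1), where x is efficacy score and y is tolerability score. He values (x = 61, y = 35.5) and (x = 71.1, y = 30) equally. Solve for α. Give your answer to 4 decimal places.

α ≈ 0.5235

Set the two utilities equal: 61^α·35.5^(1−α) = 71.1^α·30^(1−α).
Rearrange to (61/71.1)^α = (30/35.5)^(1−α) and take logs: α·-0.1532135 = (1−α)·-0.1683353.
Thus α·(-0.3215488) = -0.1683353, so α = -0.1683353/-0.3215488 ≈ 0.5235.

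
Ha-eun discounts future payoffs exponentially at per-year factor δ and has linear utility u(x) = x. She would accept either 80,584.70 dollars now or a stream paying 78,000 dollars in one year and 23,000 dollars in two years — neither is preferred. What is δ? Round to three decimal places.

δ ≈ 0.830

Equating present values: 80584.70 = 78000δ + 23000δ².
Rearranged: 23000δ² + 78000δ − 80584.70 = 0.
δ = (−78000 + √(78000² + 4·23000·80584.70)) / (2·23000) = (−78000 + √13497792400.00) / 46000 ≈ 0.830.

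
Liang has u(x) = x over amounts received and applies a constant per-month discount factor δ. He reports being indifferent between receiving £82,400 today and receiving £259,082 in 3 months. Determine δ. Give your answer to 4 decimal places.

δ ≈ 0.6826

Indifference means u(82400) = δ^3 · u(259082), so δ^3 = u(82400)/u(259082).
With u(x) = x: δ^3 = 82400/259082 = 0.31805.
So δ = 0.31805^(1/3) ≈ 0.6826.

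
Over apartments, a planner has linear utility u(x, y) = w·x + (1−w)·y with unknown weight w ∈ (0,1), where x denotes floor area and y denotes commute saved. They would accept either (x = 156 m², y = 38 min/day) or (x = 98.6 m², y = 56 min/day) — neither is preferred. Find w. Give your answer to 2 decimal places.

u(156,38) = u(98.6,56) means w·156 + (1−w)·38 = w·98.6 + (1−w)·56.
Collecting terms: w·57.4 = (1−w)·18.
The marginal rate of substitution is 18/57.4, so w = 18/(57.4+18) = 0.24.

w = 0.24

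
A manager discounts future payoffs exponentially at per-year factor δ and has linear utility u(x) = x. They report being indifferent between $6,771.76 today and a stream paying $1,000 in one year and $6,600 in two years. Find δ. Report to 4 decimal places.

δ ≈ 0.9400

Equating present values: 6771.76 = 1000δ + 6600δ².
That is, 6600δ² + 1000δ − 6771.76 = 0, a quadratic in δ.
δ = (−1000 + √(1000² + 4·6600·6771.76)) / (2·6600) = (−1000 + √179774464.00) / 13200 ≈ 0.9400.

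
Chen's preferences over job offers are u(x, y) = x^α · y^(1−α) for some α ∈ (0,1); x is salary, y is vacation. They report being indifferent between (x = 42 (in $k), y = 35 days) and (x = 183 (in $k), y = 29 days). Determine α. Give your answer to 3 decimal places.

The Cobb–Douglas utilities coincide, so 42^α·35^(1−α) = 183^α·29^(1−α).
Rearrange to (42/183)^α = (29/35)^(1−α) and take logs: α·-1.471817 = (1−α)·-0.188052.
With A = -1.471817 and B = -0.188052: α·A = (1−α)·B, so α = B/(A+B) = -0.188052/-1.659869 ≈ 0.113.

α ≈ 0.113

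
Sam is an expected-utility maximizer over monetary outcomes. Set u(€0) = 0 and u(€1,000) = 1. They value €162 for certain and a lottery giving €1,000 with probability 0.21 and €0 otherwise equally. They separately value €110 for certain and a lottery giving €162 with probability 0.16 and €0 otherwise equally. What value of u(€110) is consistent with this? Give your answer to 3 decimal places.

0.034

From the first indifference, u(€162) = 0.21·u(€1,000) + 0.79·u(€0) = 0.21·1 + 0.79·0 = 0.21.
The second indifference gives u(€110) = 0.16·u(€162) + 0.84·u(€0) = 0.16·0.21 + 0.84·0.00 = 0.0336.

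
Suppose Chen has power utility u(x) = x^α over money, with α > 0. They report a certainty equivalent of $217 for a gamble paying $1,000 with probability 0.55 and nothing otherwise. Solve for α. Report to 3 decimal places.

Since u(0) = 0, the lottery's EU is 0.55·1000^α.
Setting u(217) equal to that: 217^α = 0.55·1000^α ⇒ (217/1000)^α = 0.55.
α = ln(0.55) / ln(217/1000) = -0.597837/-1.527858 ≈ 0.391.

α ≈ 0.391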